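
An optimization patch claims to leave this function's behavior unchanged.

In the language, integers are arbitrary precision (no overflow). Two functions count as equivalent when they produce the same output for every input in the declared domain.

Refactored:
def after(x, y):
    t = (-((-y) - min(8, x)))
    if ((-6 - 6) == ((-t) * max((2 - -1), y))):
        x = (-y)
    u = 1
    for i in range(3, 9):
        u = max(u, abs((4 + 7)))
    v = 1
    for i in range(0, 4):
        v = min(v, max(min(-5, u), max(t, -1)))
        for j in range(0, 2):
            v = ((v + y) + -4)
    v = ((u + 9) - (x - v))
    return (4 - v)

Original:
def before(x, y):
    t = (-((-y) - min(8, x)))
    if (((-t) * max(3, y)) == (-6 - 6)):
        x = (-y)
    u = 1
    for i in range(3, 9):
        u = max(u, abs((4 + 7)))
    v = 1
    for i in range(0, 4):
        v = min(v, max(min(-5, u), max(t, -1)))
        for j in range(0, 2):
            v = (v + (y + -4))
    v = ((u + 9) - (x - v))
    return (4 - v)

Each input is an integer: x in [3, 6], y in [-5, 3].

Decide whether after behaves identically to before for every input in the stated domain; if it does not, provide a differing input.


Comparing the listings, the differences include: constant usage differs; also arithmetic usage differs.
Tracing x=5, y=-4: before: t=1, then (((-t) * max(3, y)) == (-6 - 6)) is false, then u=1, then (i=3), then u=11, then (i=4), then u=11, then (i=5), then u=11, then (i=6), then u=11, then (i=7), then u=11, then (i=8), then u=11, then v=1, then (i=0), then v=1, then (j=0), then v=-7, then (j=1), then v=-15, then (i=1), then v=-15, then (j=0), then v=-23, then (j=1), then v=-31, then (i=2), then v=-31, then (j=0), then v=-39, then (j=1), then v=-47, then (i=3), then v=-47, then (j=0), then v=-55, then (j=1), then v=-63, then v=-48, then returns 52 | after: t=1, then ((-6 - 6) == ((-t) * max((2 - -1), y))) is false, then u=1, then (i=3), then u=11, then (i=4), then u=11, then (i=5), then u=11, then (i=6), then u=11, then (i=7), then u=11, then (i=8), then u=11, then v=1, then (i=0), then v=1, then (j=0), then v=-7, then (j=1), then v=-15, then (i=1), then v=-15, then (j=0), then v=-23, then (j=1), then v=-31, then (i=2), then v=-31, then (j=0), then v=-39, then (j=1), then v=-47, then (i=3), then v=-47, then (j=0), then v=-55, then (j=1), then v=-63, then v=-48, then returns 52 — matching result 52.
Checked all 36 inputs in the declared domain: the outputs agree on every one.
verdict: equivalent


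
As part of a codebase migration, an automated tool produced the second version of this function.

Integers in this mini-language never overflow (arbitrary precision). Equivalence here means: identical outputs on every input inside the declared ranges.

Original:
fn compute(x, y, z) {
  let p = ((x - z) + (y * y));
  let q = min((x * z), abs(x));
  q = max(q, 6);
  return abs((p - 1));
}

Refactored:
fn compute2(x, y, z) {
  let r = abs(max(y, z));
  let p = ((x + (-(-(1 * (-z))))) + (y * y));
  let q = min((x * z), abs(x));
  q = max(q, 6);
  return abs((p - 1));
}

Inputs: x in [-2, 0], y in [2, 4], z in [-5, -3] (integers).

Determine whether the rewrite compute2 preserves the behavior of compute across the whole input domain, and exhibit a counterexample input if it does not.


Side by side, the visible changes include: local variable names differ; and arithmetic usage differs; and min/max/abs usage differs; and constant usage differs; and statement counts differ.
One worked example (x=0, y=3, z=-4) — compute: p=13, then q=0, then q=6, then returns 12; compute2: r=3, then p=13, then q=0, then q=6, then returns 12; agreement on 12.
Checked all 27 inputs in the declared domain: the outputs agree on every one.
verdict: equivalent


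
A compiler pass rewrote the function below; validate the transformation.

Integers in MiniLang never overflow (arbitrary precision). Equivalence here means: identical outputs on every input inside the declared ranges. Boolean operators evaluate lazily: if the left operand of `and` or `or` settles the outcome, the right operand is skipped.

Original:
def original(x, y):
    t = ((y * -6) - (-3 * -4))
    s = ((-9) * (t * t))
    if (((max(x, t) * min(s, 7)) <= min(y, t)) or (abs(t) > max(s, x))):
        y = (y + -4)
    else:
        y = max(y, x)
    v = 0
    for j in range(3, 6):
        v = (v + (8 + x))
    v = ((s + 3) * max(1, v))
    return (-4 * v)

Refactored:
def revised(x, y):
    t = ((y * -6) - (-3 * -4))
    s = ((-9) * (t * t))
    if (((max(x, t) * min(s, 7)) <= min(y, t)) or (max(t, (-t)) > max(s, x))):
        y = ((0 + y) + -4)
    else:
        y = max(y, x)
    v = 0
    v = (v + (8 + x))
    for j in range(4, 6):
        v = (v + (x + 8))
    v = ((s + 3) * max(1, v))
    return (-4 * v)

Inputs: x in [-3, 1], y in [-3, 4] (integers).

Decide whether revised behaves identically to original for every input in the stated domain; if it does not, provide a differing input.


Behavior is preserved: although min/max/abs usage differs, loop structure differs, arithmetic usage differs, constant usage differs, statement counts differ, the outputs never diverge.
As a probe, take x=-3, y=4: original runs t becomes -36; next s becomes -11664; next (((max(x, t) * min(s, 7)) <= min(y, t)) or (abs(t) > max(s, x))) evaluates to true; next y becomes 0; next v becomes 0; next at j=3:; next v becomes 5; next at j=4:; next v becomes 10; next at j=5:; next v becomes 15; next v becomes -174915; next final value 699660; revised runs t becomes -36; next s becomes -11664; next (((max(x, t) * min(s, 7)) <= min(y, t)) or (max(t, (-t)) > max(s, x))) evaluates to true; next y becomes 0; next v becomes 0; next v becomes 5; next at j=4:; next v becomes 10; next at j=5:; next v becomes 15; next v becomes -174915; next final value 699660; both end at 699660.
Every one of the 40 inputs gives matching results.
verdict: equivalent


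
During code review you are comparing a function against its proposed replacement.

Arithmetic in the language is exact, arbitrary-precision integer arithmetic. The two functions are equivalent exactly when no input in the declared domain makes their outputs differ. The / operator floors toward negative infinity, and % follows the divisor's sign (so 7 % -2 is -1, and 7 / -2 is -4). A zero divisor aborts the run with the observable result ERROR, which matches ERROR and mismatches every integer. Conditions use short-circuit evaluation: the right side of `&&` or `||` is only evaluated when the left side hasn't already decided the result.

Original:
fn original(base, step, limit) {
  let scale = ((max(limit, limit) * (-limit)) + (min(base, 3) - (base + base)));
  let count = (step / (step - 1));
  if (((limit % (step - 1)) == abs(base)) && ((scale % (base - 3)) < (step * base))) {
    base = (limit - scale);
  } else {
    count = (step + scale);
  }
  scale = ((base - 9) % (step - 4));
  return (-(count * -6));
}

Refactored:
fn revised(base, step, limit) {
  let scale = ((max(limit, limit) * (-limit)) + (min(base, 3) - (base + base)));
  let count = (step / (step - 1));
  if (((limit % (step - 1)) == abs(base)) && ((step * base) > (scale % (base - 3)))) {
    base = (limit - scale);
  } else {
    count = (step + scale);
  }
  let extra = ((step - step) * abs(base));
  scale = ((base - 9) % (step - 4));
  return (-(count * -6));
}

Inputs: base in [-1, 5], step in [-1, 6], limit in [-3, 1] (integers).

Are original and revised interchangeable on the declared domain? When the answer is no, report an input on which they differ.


Although comparison usage differs; also statement counts differ; also arithmetic usage differs; also local variable names differ; also min/max/abs usage differs, 280/280 inputs agree.
verdict: equivalent


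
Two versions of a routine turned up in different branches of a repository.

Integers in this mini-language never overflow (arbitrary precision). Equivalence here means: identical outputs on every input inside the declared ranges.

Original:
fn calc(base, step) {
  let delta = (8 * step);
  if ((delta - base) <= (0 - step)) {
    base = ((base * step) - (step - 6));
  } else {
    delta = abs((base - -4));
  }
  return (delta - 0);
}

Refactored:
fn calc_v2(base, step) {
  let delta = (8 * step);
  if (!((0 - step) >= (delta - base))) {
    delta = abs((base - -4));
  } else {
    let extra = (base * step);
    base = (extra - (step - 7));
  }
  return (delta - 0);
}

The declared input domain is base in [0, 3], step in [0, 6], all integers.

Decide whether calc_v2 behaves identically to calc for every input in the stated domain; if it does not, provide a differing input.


Equivalent. The suspicious edit (`6` became `7`) never changes the result for any input inside the declared domain.
An exhaustive pass over the 28 declared inputs shows identical outputs.
One worked example (base=3, step=2) — calc: delta=16, then ((delta - base) <= (0 - step)) is false, then delta=7, then returns 7; calc_v2: delta=16, then (!((0 - step) >= (delta - base))) is true, then delta=7, then returns 7; agreement on 7.
verdict: equivalent


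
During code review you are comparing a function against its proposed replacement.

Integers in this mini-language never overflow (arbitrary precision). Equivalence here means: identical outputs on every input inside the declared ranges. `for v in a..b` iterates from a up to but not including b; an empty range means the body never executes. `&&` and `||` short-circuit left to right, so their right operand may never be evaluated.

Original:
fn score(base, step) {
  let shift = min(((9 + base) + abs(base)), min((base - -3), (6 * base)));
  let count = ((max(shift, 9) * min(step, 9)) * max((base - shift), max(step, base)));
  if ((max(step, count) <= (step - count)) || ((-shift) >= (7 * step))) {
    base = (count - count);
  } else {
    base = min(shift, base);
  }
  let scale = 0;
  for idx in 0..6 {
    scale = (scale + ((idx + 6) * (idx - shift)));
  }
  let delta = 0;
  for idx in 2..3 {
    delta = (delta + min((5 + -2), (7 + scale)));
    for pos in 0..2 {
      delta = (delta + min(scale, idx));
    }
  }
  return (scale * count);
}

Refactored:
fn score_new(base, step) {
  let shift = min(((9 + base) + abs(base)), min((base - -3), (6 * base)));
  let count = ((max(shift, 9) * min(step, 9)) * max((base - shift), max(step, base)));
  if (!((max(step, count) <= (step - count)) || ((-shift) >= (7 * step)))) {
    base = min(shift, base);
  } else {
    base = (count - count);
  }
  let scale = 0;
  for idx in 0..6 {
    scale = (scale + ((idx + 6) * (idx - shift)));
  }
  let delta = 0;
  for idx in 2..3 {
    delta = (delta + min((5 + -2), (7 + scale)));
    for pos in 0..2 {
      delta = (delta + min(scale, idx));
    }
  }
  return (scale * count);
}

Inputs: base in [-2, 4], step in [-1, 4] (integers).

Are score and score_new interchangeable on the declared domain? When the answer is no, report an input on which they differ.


Side by side, the visible changes include: boolean connective usage differs.
As a probe, take base=-1, step=1: score runs shift = -6; count = 45; ((max(step, count) <= (step - count)) || ((-shift) >= (7 * step))) -> false; base = -6; scale = 0; [idx=0]; scale = 36; [idx=1]; scale = 85; [idx=2]; scale = 149; [idx=3]; scale = 230; [idx=4]; scale = 330; [idx=5]; scale = 451; delta = 0; [idx=2]; delta = 3; [pos=0]; delta = 5; [pos=1]; delta = 7; return 20295; score_new runs shift = -6; count = 45; (!((max(step, count) <= (step - count)) || ((-shift) >= (7 * step)))) -> true; base = -6; scale = 0; [idx=0]; scale = 36; [idx=1]; scale = 85; [idx=2]; scale = 149; [idx=3]; scale = 230; [idx=4]; scale = 330; [idx=5]; scale = 451; delta = 0; [idx=2]; delta = 3; [pos=0]; delta = 5; [pos=1]; delta = 7; return 20295; both end at 20295.
Every one of the 42 inputs gives matching results.
verdict: equivalent


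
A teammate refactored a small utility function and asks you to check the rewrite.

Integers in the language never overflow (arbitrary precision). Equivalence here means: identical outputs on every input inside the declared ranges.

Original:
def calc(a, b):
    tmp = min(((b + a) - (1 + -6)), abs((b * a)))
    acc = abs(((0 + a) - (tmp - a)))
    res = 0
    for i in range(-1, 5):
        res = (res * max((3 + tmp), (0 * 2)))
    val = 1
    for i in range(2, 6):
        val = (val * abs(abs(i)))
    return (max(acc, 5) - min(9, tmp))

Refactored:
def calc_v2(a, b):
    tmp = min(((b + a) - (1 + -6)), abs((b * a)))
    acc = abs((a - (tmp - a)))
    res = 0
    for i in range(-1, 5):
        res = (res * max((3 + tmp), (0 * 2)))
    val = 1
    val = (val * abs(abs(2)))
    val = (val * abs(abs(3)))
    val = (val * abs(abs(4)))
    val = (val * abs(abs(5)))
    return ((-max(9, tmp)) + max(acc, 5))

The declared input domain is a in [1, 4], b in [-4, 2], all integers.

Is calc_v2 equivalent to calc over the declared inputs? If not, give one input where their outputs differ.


Not equivalent: a=1, b=-4 separates them (3 vs -4).
calc: tmp := 2 | acc := 0 | res := 0 | iter i=-1: | res := 0 | iter i=0: | res := 0 | iter i=1: | res := 0 | iter i=2: | res := 0 | iter i=3: | res := 0 | iter i=4: | res := 0 | val := 1 | iter i=2: | val := 2 | iter i=3: | val := 6 | iter i=4: | val := 24 | iter i=5: | val := 120 | result 3
calc_v2: tmp := 2 | acc := 0 | res := 0 | iter i=-1: | res := 0 | iter i=0: | res := 0 | iter i=1: | res := 0 | iter i=2: | res := 0 | iter i=3: | res := 0 | iter i=4: | res := 0 | val := 1 | val := 2 | val := 6 | val := 24 | val := 120 | result -4
verdict: not equivalent; witness: a=1, b=-4


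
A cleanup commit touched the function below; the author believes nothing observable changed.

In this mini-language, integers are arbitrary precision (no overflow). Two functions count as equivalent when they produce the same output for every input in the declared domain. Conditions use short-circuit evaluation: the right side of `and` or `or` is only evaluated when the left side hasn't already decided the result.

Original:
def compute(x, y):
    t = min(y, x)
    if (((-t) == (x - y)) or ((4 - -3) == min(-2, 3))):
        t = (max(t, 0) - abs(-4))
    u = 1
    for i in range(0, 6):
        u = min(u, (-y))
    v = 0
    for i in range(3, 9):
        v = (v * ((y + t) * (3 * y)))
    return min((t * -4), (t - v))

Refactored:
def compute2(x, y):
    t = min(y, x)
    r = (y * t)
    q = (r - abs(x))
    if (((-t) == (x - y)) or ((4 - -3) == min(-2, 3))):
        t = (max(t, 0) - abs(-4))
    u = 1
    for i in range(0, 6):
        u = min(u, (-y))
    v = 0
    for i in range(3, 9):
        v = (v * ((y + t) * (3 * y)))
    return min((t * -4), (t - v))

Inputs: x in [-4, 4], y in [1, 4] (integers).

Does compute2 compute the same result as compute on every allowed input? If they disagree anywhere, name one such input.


This is a faithful refactor — statement counts differ; min/max/abs usage differs; local variable names differ; arithmetic usage differs, but the computed results match everywhere.
One worked example (x=2, y=3) — compute: t = 2; (((-t) == (x - y)) or ((4 - -3) == min(-2, 3))) -> false; u = 1; [i=0]; u = -3; [i=1]; u = -3; [i=2]; u = -3; [i=3]; u = -3; [i=4]; u = -3; [i=5]; u = -3; v = 0; [i=3]; v = 0; [i=4]; v = 0; [i=5]; v = 0; [i=6]; v = 0; [i=7]; v = 0; [i=8]; v = 0; return -8; compute2: t = 2; r = 6; q = 4; (((-t) == (x - y)) or ((4 - -3) == min(-2, 3))) -> false; u = 1; [i=0]; u = -3; [i=1]; u = -3; [i=2]; u = -3; [i=3]; u = -3; [i=4]; u = -3; [i=5]; u = -3; v = 0; [i=3]; v = 0; [i=4]; v = 0; [i=5]; v = 0; [i=6]; v = 0; [i=7]; v = 0; [i=8]; v = 0; return -8; agreement on -8.
Checked all 36 inputs in the declared domain: the outputs agree on every one.
verdict: equivalent


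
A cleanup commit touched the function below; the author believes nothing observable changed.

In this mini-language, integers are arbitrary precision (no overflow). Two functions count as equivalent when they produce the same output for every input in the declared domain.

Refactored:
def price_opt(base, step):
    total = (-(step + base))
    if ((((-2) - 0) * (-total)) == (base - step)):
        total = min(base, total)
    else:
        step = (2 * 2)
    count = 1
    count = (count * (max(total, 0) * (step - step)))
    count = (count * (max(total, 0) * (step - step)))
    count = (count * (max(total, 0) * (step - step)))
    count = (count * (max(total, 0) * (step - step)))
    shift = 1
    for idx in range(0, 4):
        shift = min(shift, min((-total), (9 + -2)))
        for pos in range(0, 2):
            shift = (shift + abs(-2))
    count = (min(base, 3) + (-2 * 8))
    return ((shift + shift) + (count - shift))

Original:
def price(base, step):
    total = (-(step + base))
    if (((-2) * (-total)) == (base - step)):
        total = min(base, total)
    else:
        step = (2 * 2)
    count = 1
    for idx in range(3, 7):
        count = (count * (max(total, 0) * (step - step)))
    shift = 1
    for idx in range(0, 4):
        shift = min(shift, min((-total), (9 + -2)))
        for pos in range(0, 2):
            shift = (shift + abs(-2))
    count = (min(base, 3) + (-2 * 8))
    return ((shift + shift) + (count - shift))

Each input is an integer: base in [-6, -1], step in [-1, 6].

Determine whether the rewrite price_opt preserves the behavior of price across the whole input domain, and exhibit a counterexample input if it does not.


This is a faithful refactor — loop structure differs, plus arithmetic usage differs, plus statement counts differ, plus constant usage differs, plus min/max/abs usage differs, but the computed results match everywhere.
Tracing base=-1, step=0: price: total := 1 | (((-2) * (-total)) == (base - step)): false | step := 4 | count := 1 | iter idx=3: | count := 0 | iter idx=4: | count := 0 | iter idx=5: | count := 0 | iter idx=6: | count := 0 | shift := 1 | iter idx=0: | shift := -1 | iter pos=0: | shift := 1 | iter pos=1: | shift := 3 | iter idx=1: | shift := -1 | iter pos=0: | shift := 1 | iter pos=1: | shift := 3 | iter idx=2: | shift := -1 | iter pos=0: | shift := 1 | iter pos=1: | shift := 3 | iter idx=3: | shift := -1 | iter pos=0: | shift := 1 | iter pos=1: | shift := 3 | count := -17 | result -14 | price_opt: total := 1 | ((((-2) - 0) * (-total)) == (base - step)): false | step := 4 | count := 1 | count := 0 | count := 0 | count := 0 | count := 0 | shift := 1 | iter idx=0: | shift := -1 | iter pos=0: | shift := 1 | iter pos=1: | shift := 3 | iter idx=1: | shift := -1 | iter pos=0: | shift := 1 | iter pos=1: | shift := 3 | iter idx=2: | shift := -1 | iter pos=0: | shift := 1 | iter pos=1: | shift := 3 | iter idx=3: | shift := -1 | iter pos=0: | shift := 1 | iter pos=1: | shift := 3 | count := -17 | result -14 — matching result -14.
Sweeping the whole domain (48 inputs) finds no disagreement.
verdict: equivalent


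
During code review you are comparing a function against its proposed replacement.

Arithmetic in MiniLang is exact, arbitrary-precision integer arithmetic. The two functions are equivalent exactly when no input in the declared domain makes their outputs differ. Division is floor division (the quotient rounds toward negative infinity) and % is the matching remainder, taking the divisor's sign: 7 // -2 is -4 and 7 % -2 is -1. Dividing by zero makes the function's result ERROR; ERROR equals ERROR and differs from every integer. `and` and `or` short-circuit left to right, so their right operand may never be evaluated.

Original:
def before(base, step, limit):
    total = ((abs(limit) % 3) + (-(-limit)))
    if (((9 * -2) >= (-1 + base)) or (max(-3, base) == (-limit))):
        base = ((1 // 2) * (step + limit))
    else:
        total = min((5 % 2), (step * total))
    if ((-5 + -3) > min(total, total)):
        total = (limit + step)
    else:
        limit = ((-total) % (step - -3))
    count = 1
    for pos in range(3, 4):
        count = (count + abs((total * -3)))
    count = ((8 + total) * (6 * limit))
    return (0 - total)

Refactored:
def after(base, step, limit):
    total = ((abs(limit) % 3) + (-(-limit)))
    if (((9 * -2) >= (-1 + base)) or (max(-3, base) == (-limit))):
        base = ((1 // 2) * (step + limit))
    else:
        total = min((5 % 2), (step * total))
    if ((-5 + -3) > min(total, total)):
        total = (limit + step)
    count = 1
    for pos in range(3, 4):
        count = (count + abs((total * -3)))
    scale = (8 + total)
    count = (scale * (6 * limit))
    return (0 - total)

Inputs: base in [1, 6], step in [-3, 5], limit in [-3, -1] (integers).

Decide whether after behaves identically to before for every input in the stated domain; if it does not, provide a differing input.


Try base=1, step=-3, limit=-3.
before: total = -3; (((9 * -2) >= (-1 + base)) or (max(-3, base) == (-limit))) -> false; total = 1; ((-5 + -3) > min(total, total)) -> false; division by zero -> ERROR
after: total = -3; (((9 * -2) >= (-1 + base)) or (max(-3, base) == (-limit))) -> false; total = 1; ((-5 + -3) > min(total, total)) -> false; count = 1; [pos=3]; count = 4; scale = 9; count = -162; return -1
ERROR against -1: the behavior changed.
verdict: not equivalent; witness: base=1, step=-3, limit=-3


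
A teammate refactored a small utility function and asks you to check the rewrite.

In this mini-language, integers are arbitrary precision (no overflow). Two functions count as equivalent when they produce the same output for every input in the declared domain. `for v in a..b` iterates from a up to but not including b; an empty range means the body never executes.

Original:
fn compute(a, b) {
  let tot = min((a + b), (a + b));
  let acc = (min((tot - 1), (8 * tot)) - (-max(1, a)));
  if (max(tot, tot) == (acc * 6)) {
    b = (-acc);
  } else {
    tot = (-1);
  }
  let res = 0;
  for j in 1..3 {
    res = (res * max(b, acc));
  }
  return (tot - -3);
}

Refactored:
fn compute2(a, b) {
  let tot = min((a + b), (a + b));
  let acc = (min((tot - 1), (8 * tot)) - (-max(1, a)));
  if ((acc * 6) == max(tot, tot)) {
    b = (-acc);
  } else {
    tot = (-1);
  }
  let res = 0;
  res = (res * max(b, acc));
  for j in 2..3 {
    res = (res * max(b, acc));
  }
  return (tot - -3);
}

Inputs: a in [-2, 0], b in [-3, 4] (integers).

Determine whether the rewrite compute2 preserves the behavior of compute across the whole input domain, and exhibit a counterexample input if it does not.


Comparing the listings, the differences include: loop structure differs, and arithmetic usage differs, and statement counts differ, and min/max/abs usage differs.
As a probe, take a=0, b=-1: compute runs tot = -1; acc = -7; (max(tot, tot) == (acc * 6)) -> false; tot = -1; res = 0; [j=1]; res = 0; [j=2]; res = 0; return 2; compute2 runs tot = -1; acc = -7; ((acc * 6) == max(tot, tot)) -> false; tot = -1; res = 0; res = 0; [j=2]; res = 0; return 2; both end at 2.
An exhaustive pass over the 24 declared inputs shows identical outputs.
verdict: equivalent


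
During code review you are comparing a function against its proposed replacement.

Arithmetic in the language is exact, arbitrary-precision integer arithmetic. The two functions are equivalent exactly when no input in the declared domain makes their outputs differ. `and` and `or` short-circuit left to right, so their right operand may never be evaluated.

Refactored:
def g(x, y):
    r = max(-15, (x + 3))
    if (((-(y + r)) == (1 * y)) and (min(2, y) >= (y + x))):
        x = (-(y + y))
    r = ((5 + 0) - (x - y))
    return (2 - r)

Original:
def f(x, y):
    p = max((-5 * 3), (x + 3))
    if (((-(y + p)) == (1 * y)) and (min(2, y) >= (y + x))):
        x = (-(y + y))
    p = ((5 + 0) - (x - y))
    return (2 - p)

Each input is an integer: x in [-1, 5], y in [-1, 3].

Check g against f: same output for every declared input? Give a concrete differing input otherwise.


Equivalent — the differences include arithmetic usage differs; also local variable names differ; also constant usage differs, yet no declared input distinguishes the two.
Spot check at x=4, y=1 — f: p = 7; (((-(y + p)) == (1 * y)) and (min(2, y) >= (y + x))) -> false; p = 2; return 0. g: r = 7; (((-(y + r)) == (1 * y)) and (min(2, y) >= (y + x))) -> false; r = 2; return 0. Both give 0.
Sweeping the whole domain (35 inputs) finds no disagreement.
verdict: equivalent


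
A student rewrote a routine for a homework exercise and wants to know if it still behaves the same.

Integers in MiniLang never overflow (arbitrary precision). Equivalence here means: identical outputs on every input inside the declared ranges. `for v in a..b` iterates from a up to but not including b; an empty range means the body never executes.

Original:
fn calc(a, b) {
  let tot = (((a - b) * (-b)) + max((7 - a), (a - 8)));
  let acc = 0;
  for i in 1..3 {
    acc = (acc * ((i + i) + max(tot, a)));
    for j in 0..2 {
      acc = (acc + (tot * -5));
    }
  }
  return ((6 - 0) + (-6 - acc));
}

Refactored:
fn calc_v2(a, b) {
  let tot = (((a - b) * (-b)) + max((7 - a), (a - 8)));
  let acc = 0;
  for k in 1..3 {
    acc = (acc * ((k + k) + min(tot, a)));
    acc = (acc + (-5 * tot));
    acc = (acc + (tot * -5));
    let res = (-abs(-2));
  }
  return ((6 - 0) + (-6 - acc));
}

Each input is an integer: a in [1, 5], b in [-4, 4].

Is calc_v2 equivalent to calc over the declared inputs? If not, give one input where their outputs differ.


The rewrite breaks on a=1, b=-4, where the results are 8060 and 1560.
calc: tot = 26; acc = 0; [i=1]; acc = 0; [j=0]; acc = -130; [j=1]; acc = -260; [i=2]; acc = -7800; [j=0]; acc = -7930; [j=1]; acc = -8060; return 8060
calc_v2: tot = 26; acc = 0; [k=1]; acc = 0; acc = -130; acc = -260; res = -2; [k=2]; acc = -1300; acc = -1430; acc = -1560; res = -2; return 1560
verdict: not equivalent; witness: a=1, b=-4


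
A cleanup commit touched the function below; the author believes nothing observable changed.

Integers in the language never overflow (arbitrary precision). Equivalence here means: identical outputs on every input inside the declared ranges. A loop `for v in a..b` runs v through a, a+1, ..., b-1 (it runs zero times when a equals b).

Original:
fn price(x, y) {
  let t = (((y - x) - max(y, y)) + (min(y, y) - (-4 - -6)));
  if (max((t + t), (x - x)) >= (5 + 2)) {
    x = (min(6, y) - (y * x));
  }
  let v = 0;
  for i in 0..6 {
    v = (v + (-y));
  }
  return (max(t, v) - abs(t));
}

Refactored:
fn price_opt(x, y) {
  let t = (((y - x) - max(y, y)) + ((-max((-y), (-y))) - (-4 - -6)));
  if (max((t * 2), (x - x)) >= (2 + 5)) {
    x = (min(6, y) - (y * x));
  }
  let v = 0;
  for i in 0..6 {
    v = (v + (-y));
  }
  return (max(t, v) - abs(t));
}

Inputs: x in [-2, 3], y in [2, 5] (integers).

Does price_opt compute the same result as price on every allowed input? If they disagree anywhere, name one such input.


Differences: arithmetic usage differs, plus min/max/abs usage differs, plus constant usage differs — yet all 24 inputs agree.
verdict: equivalent


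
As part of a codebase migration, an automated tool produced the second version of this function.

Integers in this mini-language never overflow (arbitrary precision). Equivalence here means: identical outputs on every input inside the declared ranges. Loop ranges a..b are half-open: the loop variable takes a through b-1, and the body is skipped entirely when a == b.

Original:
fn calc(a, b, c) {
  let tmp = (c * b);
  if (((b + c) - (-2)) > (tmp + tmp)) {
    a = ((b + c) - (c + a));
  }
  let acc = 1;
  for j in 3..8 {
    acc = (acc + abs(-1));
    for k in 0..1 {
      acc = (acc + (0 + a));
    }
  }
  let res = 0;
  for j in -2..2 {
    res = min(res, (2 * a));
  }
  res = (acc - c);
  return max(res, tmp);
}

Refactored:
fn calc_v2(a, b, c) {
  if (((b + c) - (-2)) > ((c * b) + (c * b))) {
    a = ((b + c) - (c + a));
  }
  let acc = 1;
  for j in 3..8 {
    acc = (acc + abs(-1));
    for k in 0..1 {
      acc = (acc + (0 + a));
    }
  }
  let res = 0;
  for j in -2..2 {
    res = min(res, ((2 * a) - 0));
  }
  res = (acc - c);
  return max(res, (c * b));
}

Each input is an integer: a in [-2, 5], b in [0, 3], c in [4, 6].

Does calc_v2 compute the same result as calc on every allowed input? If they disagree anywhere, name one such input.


The two are interchangeable: statement counts differ; arithmetic usage differs; local variable names differ; constant usage differs, and every declared input agrees.
Tracing a=3, b=0, c=5: calc: tmp = 0; (((b + c) - (-2)) > (tmp + tmp)) -> true; a = -3; acc = 1; [j=3]; acc = 2; [k=0]; acc = -1; [j=4]; acc = 0; [k=0]; acc = -3; [j=5]; acc = -2; [k=0]; acc = -5; [j=6]; acc = -4; [k=0]; acc = -7; [j=7]; acc = -6; [k=0]; acc = -9; res = 0; [j=-2]; res = -6; [j=-1]; res = -6; [j=0]; res = -6; [j=1]; res = -6; res = -14; return 0 | calc_v2: (((b + c) - (-2)) > ((c * b) + (c * b))) -> true; a = -3; acc = 1; [j=3]; acc = 2; [k=0]; acc = -1; [j=4]; acc = 0; [k=0]; acc = -3; [j=5]; acc = -2; [k=0]; acc = -5; [j=6]; acc = -4; [k=0]; acc = -7; [j=7]; acc = -6; [k=0]; acc = -9; res = 0; [j=-2]; res = -6; [j=-1]; res = -6; [j=0]; res = -6; [j=1]; res = -6; res = -14; return 0 — matching result 0.
Checked all 96 inputs in the declared domain: the outputs agree on every one.
verdict: equivalent


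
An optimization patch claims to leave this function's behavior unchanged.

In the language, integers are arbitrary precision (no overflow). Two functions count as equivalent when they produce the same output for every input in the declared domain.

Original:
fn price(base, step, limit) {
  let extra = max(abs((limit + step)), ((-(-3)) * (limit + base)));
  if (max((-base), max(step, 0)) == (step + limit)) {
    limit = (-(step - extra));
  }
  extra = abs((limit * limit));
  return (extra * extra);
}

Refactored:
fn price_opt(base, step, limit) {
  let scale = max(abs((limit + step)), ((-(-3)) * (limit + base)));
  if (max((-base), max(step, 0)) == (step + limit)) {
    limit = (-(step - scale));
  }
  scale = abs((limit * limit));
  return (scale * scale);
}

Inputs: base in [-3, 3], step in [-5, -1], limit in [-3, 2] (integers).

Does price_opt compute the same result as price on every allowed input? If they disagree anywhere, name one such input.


Although local variable names differ, 210/210 inputs agree.
verdict: equivalent


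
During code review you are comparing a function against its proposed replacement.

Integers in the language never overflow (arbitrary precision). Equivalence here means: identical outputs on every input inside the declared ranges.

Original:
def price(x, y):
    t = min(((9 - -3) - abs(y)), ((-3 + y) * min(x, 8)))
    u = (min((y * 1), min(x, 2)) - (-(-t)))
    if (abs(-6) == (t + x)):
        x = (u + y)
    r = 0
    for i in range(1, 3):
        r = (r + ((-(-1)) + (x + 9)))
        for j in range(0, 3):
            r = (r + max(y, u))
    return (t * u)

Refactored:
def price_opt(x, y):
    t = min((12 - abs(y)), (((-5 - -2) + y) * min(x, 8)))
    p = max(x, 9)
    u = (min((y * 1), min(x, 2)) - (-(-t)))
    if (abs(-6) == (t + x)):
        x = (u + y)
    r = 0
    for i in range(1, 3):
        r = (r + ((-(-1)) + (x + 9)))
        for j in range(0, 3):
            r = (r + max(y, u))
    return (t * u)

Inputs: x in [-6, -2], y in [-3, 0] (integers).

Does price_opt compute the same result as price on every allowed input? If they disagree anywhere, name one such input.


Behavior is preserved: although constant usage differs, min/max/abs usage differs, statement counts differ, local variable names differ, the outputs never diverge.
Tracing x=-2, y=-1: price: t=8, then u=-10, then (abs(-6) == (t + x)) is true, then x=-11, then r=0, then (i=1), then r=-1, then (j=0), then r=-2, then (j=1), then r=-3, then (j=2), then r=-4, then (i=2), then r=-5, then (j=0), then r=-6, then (j=1), then r=-7, then (j=2), then r=-8, then returns -80 | price_opt: t=8, then p=9, then u=-10, then (abs(-6) == (t + x)) is true, then x=-11, then r=0, then (i=1), then r=-1, then (j=0), then r=-2, then (j=1), then r=-3, then (j=2), then r=-4, then (i=2), then r=-5, then (j=0), then r=-6, then (j=1), then r=-7, then (j=2), then r=-8, then returns -80 — matching result -80.
An exhaustive pass over the 20 declared inputs shows identical outputs.
verdict: equivalent


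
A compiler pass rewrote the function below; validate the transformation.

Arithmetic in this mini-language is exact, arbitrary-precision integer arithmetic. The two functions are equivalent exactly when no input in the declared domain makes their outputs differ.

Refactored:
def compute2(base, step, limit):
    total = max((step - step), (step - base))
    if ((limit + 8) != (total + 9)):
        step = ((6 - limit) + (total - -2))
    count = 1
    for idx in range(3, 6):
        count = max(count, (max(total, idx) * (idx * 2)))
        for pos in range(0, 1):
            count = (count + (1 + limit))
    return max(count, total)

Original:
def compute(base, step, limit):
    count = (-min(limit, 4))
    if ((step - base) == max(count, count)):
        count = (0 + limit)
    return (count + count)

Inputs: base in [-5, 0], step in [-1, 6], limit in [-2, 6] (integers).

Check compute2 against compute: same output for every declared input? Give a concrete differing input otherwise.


These are not equivalent — on base=-5, step=-1, limit=-2 the outputs split (4 vs 49).
compute: count becomes 2; next ((step - base) == max(count, count)) evaluates to false; next final value 4
compute2: total becomes 4; next ((limit + 8) != (total + 9)) evaluates to true; next step becomes 14; next count becomes 1; next at idx=3:; next count becomes 24; next at pos=0:; next count becomes 23; next at idx=4:; next count becomes 32; next at pos=0:; next count becomes 31; next at idx=5:; next count becomes 50; next at pos=0:; next count becomes 49; next final value 49
verdict: not equivalent; witness: base=-5, step=-1, limit=-2


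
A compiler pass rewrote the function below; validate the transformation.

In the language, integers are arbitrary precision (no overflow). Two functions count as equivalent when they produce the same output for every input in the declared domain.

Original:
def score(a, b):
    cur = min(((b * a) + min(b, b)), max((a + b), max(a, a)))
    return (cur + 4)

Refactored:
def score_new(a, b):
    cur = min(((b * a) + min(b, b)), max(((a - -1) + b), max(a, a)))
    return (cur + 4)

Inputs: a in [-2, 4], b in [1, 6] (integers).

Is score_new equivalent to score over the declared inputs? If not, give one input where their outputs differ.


Not equivalent: a=1, b=2 separates them (7 vs 8).
score: cur := 3 | result 7
score_new: cur := 4 | result 8
verdict: not equivalent; witness: a=1, b=2


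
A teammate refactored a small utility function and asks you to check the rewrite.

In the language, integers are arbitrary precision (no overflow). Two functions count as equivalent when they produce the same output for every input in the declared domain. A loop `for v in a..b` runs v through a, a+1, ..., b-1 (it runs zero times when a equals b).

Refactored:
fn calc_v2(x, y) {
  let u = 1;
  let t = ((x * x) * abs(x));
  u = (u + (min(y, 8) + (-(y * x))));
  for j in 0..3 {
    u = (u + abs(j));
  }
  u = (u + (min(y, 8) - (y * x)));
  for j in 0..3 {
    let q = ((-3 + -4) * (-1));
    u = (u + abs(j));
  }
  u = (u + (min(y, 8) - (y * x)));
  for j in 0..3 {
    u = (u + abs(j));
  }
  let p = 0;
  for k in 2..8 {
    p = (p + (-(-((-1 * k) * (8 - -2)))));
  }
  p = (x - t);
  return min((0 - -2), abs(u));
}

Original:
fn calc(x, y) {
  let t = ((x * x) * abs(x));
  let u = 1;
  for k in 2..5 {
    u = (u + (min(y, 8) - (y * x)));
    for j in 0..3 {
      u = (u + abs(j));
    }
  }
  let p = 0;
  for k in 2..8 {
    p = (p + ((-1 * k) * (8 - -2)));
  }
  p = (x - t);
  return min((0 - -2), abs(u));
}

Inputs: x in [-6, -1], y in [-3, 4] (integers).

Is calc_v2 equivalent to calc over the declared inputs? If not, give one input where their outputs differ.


This is a faithful refactor — min/max/abs usage differs; also loop structure differs; also constant usage differs; also statement counts differ; also local variable names differ; also arithmetic usage differs, but the computed results match everywhere.
As a probe, take x=-5, y=0: calc runs t becomes 125; next u becomes 1; next at k=2:; next u becomes 1; next at j=0:; next u becomes 1; next at j=1:; next u becomes 2; next at j=2:; next u becomes 4; next at k=3:; next u becomes 4; next at j=0:; next u becomes 4; next at j=1:; next u becomes 5; next at j=2:; next u becomes 7; next at k=4:; next u becomes 7; next at j=0:; next u becomes 7; next at j=1:; next u becomes 8; next at j=2:; next u becomes 10; next p becomes 0; next at k=2:; next p becomes -20; next at k=3:; next p becomes -50; next at k=4:; next p becomes -90; next at k=5:; next p becomes -140; next at k=6:; next p becomes -200; next at k=7:; next p becomes -270; next p becomes -130; next final value 2; calc_v2 runs u becomes 1; next t becomes 125; next u becomes 1; next at j=0:; next u becomes 1; next at j=1:; next u becomes 2; next at j=2:; next u becomes 4; next u becomes 4; next at j=0:; next q becomes 7; next u becomes 4; next at j=1:; next q becomes 7; next u becomes 5; next at j=2:; next q becomes 7; next u becomes 7; next u becomes 7; next at j=0:; next u becomes 7; next at j=1:; next u becomes 8; next at j=2:; next u becomes 10; next p becomes 0; next at k=2:; next p becomes -20; next at k=3:; next p becomes -50; next at k=4:; next p becomes -90; next at k=5:; next p becomes -140; next at k=6:; next p becomes -200; next at k=7:; next p becomes -270; next p becomes -130; next final value 2; both end at 2.
Checked all 48 inputs in the declared domain: the outputs agree on every one.
verdict: equivalent


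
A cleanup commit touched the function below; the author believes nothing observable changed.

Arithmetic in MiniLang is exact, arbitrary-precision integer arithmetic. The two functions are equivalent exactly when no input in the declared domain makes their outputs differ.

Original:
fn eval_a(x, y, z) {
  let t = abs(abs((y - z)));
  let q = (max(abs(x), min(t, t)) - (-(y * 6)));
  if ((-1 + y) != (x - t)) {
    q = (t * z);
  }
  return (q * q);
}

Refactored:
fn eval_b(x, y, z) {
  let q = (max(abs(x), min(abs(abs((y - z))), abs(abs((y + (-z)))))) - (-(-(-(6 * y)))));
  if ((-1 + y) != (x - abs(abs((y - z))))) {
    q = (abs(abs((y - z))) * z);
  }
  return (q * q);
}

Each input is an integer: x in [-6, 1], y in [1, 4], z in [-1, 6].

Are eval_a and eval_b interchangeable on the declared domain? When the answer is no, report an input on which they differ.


Differences: arithmetic usage differs, and statement counts differ, and min/max/abs usage differs, and local variable names differ — yet all 256 inputs agree.
verdict: equivalent


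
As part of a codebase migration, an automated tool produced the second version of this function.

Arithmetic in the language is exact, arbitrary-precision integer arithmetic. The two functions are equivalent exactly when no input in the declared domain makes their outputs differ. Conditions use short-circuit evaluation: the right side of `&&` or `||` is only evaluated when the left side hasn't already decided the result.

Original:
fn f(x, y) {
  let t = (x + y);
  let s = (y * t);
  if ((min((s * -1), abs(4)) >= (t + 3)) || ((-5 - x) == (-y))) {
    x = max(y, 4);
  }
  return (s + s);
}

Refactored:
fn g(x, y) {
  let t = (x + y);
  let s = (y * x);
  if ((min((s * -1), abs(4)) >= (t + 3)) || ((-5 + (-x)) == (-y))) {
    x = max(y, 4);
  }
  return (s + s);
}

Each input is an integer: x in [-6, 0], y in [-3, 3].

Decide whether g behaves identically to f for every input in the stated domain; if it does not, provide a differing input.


Try x=-6, y=-3.
f: t becomes -9; next s becomes 27; next ((min((s * -1), abs(4)) >= (t + 3)) || ((-5 - x) == (-y))) evaluates to false; next final value 54
g: t becomes -9; next s becomes 18; next ((min((s * -1), abs(4)) >= (t + 3)) || ((-5 + (-x)) == (-y))) evaluates to false; next final value 36
54 != 36, so the rewrite changes behavior.
verdict: not equivalent; witness: x=-6, y=-3


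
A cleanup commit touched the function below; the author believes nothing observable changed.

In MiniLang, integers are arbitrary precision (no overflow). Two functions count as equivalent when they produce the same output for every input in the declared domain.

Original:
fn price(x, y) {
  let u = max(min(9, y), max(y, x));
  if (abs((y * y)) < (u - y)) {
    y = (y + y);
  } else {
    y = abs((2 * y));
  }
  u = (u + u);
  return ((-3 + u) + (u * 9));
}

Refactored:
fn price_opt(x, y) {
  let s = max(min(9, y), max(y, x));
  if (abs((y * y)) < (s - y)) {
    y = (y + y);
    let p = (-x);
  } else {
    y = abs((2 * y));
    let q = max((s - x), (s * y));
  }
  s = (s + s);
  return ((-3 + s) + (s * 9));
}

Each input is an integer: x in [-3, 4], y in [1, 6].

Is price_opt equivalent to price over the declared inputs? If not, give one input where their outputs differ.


The two versions differ — the changes include arithmetic usage differs, min/max/abs usage differs, local variable names differ, statement counts differ.
Spot check at x=1, y=2 — price: u becomes 2; next (abs((y * y)) < (u - y)) evaluates to false; next y becomes 4; next u becomes 4; next final value 37. price_opt: s becomes 2; next (abs((y * y)) < (s - y)) evaluates to false; next y becomes 4; next q becomes 8; next s becomes 4; next final value 37. Both give 37.
Every one of the 48 inputs gives matching results.
verdict: equivalent
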